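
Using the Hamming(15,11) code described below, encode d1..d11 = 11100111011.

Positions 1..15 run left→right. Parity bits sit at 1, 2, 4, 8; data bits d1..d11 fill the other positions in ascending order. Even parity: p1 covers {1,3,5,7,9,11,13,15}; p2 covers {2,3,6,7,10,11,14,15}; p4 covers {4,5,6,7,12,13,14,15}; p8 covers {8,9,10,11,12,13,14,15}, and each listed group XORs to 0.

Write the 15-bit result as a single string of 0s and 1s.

001111010111011

Place data at non-parity positions: p1 p2 1 p4 1 1 0 p8 0 1 1 1 0 1 1
p1 (pos 1,3,5,7,9,11,13,15): XOR of data positions = 1⊕1⊕0⊕0⊕1⊕0⊕1 = 0
p2 (pos 2,3,6,7,10,11,14,15): XOR of data positions = 1⊕1⊕0⊕1⊕1⊕1⊕1 = 0
p4 (pos 4,5,6,7,12,13,14,15): XOR of data positions = 1⊕1⊕0⊕1⊕0⊕1⊕1 = 1
p8 (pos 8,9,10,11,12,13,14,15): XOR of data positions = 0⊕1⊕1⊕1⊕0⊕1⊕1 = 1
Codeword: 001111010111011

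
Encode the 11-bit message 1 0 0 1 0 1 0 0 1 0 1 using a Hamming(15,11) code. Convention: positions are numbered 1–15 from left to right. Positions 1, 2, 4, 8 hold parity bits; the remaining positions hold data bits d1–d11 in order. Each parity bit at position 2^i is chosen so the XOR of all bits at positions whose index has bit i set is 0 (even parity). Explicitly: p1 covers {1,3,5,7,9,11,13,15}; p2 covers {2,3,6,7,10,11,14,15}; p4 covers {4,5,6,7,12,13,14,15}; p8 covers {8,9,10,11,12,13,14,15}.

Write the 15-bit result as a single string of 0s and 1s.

001100110100101

Place data at non-parity positions: p1 p2 1 p4 0 0 1 p8 0 1 0 0 1 0 1
p1 (pos 1,3,5,7,9,11,13,15): XOR of data positions = 1⊕0⊕1⊕0⊕0⊕1⊕1 = 0
p2 (pos 2,3,6,7,10,11,14,15): XOR of data positions = 1⊕0⊕1⊕1⊕0⊕0⊕1 = 0
p4 (pos 4,5,6,7,12,13,14,15): XOR of data positions = 0⊕0⊕1⊕0⊕1⊕0⊕1 = 1
p8 (pos 8,9,10,11,12,13,14,15): XOR of data positions = 0⊕1⊕0⊕0⊕1⊕0⊕1 = 1
Codeword: 001100110100101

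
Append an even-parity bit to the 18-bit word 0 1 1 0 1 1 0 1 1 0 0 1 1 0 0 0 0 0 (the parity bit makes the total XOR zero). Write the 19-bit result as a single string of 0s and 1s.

0110110110011000000

XOR of the 18 data bits: 0⊕1⊕1⊕0⊕1⊕1⊕0⊕1⊕1⊕0⊕0⊕1⊕1⊕0⊕0⊕0⊕0⊕0 = 0
Parity bit = 0 (so all 19 bits XOR to 0).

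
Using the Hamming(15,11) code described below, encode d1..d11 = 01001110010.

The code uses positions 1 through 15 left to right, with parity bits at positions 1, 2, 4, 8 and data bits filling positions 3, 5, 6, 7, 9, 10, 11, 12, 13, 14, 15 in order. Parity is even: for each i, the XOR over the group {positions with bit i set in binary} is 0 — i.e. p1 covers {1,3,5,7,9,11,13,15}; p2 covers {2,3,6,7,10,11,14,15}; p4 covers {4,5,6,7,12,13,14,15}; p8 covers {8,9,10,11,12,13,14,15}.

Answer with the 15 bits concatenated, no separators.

110010001110010

Place data at non-parity positions: p1 p2 0 p4 1 0 0 p8 1 1 1 0 0 1 0
p1 (pos 1,3,5,7,9,11,13,15): XOR of data positions = 0⊕1⊕0⊕1⊕1⊕0⊕0 = 1
p2 (pos 2,3,6,7,10,11,14,15): XOR of data positions = 0⊕0⊕0⊕1⊕1⊕1⊕0 = 1
p4 (pos 4,5,6,7,12,13,14,15): XOR of data positions = 1⊕0⊕0⊕0⊕0⊕1⊕0 = 0
p8 (pos 8,9,10,11,12,13,14,15): XOR of data positions = 1⊕1⊕1⊕0⊕0⊕1⊕0 = 0
Codeword: 110010001110010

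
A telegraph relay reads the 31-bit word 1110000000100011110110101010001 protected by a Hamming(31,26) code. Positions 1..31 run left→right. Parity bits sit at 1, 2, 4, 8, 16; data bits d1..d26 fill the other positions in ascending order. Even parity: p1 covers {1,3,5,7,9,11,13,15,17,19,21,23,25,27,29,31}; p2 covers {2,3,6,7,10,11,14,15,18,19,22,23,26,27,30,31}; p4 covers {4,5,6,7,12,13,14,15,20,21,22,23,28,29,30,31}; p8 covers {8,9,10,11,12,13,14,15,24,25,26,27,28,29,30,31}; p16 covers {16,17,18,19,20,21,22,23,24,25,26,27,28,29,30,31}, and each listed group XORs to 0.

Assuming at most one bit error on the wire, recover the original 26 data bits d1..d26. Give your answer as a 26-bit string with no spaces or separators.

s1 (pos 1,3,5,7,9,11,13,15,17,19,21,23,25,27,29,31): 1⊕1⊕0⊕0⊕0⊕1⊕0⊕1⊕1⊕0⊕1⊕1⊕1⊕1⊕0⊕1 = 0
s2 (pos 2,3,6,7,10,11,14,15,18,19,22,23,26,27,30,31): 1⊕1⊕0⊕0⊕0⊕1⊕0⊕1⊕1⊕0⊕0⊕1⊕0⊕1⊕0⊕1 = 0
s4 (pos 4,5,6,7,12,13,14,15,20,21,22,23,28,29,30,31): 0⊕0⊕0⊕0⊕0⊕0⊕0⊕1⊕1⊕1⊕0⊕1⊕0⊕0⊕0⊕1 = 1
s8 (pos 8,9,10,11,12,13,14,15,24,25,26,27,28,29,30,31): 0⊕0⊕0⊕1⊕0⊕0⊕0⊕1⊕0⊕1⊕0⊕1⊕0⊕0⊕0⊕1 = 1
s16 (pos 16,17,18,19,20,21,22,23,24,25,26,27,28,29,30,31): 1⊕1⊕1⊕0⊕1⊕1⊕0⊕1⊕0⊕1⊕0⊕1⊕0⊕0⊕0⊕1 = 1
Syndrome s16…s1 = 11100 → error at position 28.
Flip position 28: 1110000000100011110110101010001 → 1110000000100011110110101011001
Read data bits from positions 3,5,6,7,9,10,11,12,13,14,15,17,18,19,20,21,22,23,24,25,26,27,28,29,30,31: 10000010001110110101011001

10000010001110110101011001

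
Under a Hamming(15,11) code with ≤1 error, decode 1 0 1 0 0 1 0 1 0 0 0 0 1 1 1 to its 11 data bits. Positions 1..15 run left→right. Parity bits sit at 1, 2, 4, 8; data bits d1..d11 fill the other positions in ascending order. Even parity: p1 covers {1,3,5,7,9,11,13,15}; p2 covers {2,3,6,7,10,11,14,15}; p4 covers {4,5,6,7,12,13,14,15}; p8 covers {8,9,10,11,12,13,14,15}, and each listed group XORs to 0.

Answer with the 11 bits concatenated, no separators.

10100000111

s1 (pos 1,3,5,7,9,11,13,15): 1⊕1⊕0⊕0⊕0⊕0⊕1⊕1 = 0
s2 (pos 2,3,6,7,10,11,14,15): 0⊕1⊕1⊕0⊕0⊕0⊕1⊕1 = 0
s4 (pos 4,5,6,7,12,13,14,15): 0⊕0⊕1⊕0⊕0⊕1⊕1⊕1 = 0
s8 (pos 8,9,10,11,12,13,14,15): 1⊕0⊕0⊕0⊕0⊕1⊕1⊕1 = 0
Syndrome s8…s1 = 0000 → no error.
Read data bits from positions 3,5,6,7,9,10,11,12,13,14,15: 10100000111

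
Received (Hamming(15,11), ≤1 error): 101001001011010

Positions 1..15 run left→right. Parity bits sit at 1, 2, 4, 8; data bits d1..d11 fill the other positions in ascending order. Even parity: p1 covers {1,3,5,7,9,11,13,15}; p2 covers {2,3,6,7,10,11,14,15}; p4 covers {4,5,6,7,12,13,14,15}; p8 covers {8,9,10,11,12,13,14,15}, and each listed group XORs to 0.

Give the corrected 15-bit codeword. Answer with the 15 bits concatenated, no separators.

s1 (pos 1,3,5,7,9,11,13,15): 1⊕1⊕0⊕0⊕1⊕1⊕0⊕0 = 0
s2 (pos 2,3,6,7,10,11,14,15): 0⊕1⊕1⊕0⊕0⊕1⊕1⊕0 = 0
s4 (pos 4,5,6,7,12,13,14,15): 0⊕0⊕1⊕0⊕1⊕0⊕1⊕0 = 1
s8 (pos 8,9,10,11,12,13,14,15): 0⊕1⊕0⊕1⊕1⊕0⊕1⊕0 = 0
Syndrome s8…s1 = 0100 → error at position 4.
Flip position 4: 101001001011010 → 101101001011010

101101001011010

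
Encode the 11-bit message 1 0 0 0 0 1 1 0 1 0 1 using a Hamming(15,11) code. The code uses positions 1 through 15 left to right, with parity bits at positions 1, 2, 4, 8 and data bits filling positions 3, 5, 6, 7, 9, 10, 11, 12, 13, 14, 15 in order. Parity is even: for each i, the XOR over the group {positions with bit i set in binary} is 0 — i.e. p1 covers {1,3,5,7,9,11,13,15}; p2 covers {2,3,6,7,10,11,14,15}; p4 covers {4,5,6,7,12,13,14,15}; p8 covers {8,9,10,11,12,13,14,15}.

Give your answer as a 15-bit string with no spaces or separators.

Place data at non-parity positions: p1 p2 1 p4 0 0 0 p8 0 1 1 0 1 0 1
p1 (pos 1,3,5,7,9,11,13,15): XOR of data positions = 1⊕0⊕0⊕0⊕1⊕1⊕1 = 0
p2 (pos 2,3,6,7,10,11,14,15): XOR of data positions = 1⊕0⊕0⊕1⊕1⊕0⊕1 = 0
p4 (pos 4,5,6,7,12,13,14,15): XOR of data positions = 0⊕0⊕0⊕0⊕1⊕0⊕1 = 0
p8 (pos 8,9,10,11,12,13,14,15): XOR of data positions = 0⊕1⊕1⊕0⊕1⊕0⊕1 = 0
Codeword: 001000000110101

001000000110101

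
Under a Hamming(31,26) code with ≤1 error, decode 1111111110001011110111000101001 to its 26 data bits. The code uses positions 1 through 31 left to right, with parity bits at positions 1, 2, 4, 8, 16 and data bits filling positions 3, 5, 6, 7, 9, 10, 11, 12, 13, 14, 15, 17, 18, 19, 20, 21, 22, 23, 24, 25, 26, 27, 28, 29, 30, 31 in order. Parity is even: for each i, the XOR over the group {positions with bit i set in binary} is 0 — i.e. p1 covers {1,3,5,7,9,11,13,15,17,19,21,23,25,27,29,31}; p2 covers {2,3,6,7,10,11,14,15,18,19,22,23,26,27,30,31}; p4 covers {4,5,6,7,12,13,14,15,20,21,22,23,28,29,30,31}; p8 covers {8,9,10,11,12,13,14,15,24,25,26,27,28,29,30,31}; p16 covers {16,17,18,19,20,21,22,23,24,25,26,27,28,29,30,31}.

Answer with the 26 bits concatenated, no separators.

11111000101110111000101011

s1 (pos 1,3,5,7,9,11,13,15,17,19,21,23,25,27,29,31): 1⊕1⊕1⊕1⊕1⊕0⊕1⊕1⊕1⊕0⊕1⊕0⊕0⊕0⊕0⊕1 = 0
s2 (pos 2,3,6,7,10,11,14,15,18,19,22,23,26,27,30,31): 1⊕1⊕1⊕1⊕0⊕0⊕0⊕1⊕1⊕0⊕1⊕0⊕1⊕0⊕0⊕1 = 1
s4 (pos 4,5,6,7,12,13,14,15,20,21,22,23,28,29,30,31): 1⊕1⊕1⊕1⊕0⊕1⊕0⊕1⊕1⊕1⊕1⊕0⊕1⊕0⊕0⊕1 = 1
s8 (pos 8,9,10,11,12,13,14,15,24,25,26,27,28,29,30,31): 1⊕1⊕0⊕0⊕0⊕1⊕0⊕1⊕0⊕0⊕1⊕0⊕1⊕0⊕0⊕1 = 1
s16 (pos 16,17,18,19,20,21,22,23,24,25,26,27,28,29,30,31): 1⊕1⊕1⊕0⊕1⊕1⊕1⊕0⊕0⊕0⊕1⊕0⊕1⊕0⊕0⊕1 = 1
Syndrome s16…s1 = 11110 → error at position 30.
Flip position 30: 1111111110001011110111000101001 → 1111111110001011110111000101011
Read data bits from positions 3,5,6,7,9,10,11,12,13,14,15,17,18,19,20,21,22,23,24,25,26,27,28,29,30,31: 11111000101110111000101011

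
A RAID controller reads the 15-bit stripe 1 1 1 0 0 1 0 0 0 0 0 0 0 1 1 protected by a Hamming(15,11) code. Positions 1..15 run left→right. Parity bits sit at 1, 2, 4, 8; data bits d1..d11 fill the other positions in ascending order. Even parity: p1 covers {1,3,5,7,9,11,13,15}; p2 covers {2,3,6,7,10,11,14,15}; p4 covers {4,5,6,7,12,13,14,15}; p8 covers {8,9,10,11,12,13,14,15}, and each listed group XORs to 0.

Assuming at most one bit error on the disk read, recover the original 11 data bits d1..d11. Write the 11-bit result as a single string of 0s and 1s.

10110000011

s1 (pos 1,3,5,7,9,11,13,15): 1⊕1⊕0⊕0⊕0⊕0⊕0⊕1 = 1
s2 (pos 2,3,6,7,10,11,14,15): 1⊕1⊕1⊕0⊕0⊕0⊕1⊕1 = 1
s4 (pos 4,5,6,7,12,13,14,15): 0⊕0⊕1⊕0⊕0⊕0⊕1⊕1 = 1
s8 (pos 8,9,10,11,12,13,14,15): 0⊕0⊕0⊕0⊕0⊕0⊕1⊕1 = 0
Syndrome s8…s1 = 0111 → error at position 7.
Flip position 7: 111001000000011 → 111001100000011
Read data bits from positions 3,5,6,7,9,10,11,12,13,14,15: 10110000011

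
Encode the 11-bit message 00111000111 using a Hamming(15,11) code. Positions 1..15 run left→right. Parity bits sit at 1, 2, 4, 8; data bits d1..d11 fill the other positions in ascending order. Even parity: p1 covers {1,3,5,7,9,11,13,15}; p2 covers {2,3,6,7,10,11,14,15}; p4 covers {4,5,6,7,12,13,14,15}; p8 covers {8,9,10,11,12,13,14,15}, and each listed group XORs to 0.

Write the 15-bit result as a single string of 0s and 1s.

Place data at non-parity positions: p1 p2 0 p4 0 1 1 p8 1 0 0 0 1 1 1
p1 (pos 1,3,5,7,9,11,13,15): XOR of data positions = 0⊕0⊕1⊕1⊕0⊕1⊕1 = 0
p2 (pos 2,3,6,7,10,11,14,15): XOR of data positions = 0⊕1⊕1⊕0⊕0⊕1⊕1 = 0
p4 (pos 4,5,6,7,12,13,14,15): XOR of data positions = 0⊕1⊕1⊕0⊕1⊕1⊕1 = 1
p8 (pos 8,9,10,11,12,13,14,15): XOR of data positions = 1⊕0⊕0⊕0⊕1⊕1⊕1 = 0
Codeword: 000101101000111

000101101000111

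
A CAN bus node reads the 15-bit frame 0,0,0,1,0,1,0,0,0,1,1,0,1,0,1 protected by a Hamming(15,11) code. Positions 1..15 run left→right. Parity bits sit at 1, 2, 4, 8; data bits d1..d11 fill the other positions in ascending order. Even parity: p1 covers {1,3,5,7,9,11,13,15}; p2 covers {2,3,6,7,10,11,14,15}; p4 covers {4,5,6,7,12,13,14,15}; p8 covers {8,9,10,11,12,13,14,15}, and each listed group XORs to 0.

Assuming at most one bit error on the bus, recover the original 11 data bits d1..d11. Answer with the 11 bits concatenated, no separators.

00100110101

s1 (pos 1,3,5,7,9,11,13,15): 0⊕0⊕0⊕0⊕0⊕1⊕1⊕1 = 1
s2 (pos 2,3,6,7,10,11,14,15): 0⊕0⊕1⊕0⊕1⊕1⊕0⊕1 = 0
s4 (pos 4,5,6,7,12,13,14,15): 1⊕0⊕1⊕0⊕0⊕1⊕0⊕1 = 0
s8 (pos 8,9,10,11,12,13,14,15): 0⊕0⊕1⊕1⊕0⊕1⊕0⊕1 = 0
Syndrome s8…s1 = 0001 → error at position 1.
Flip position 1: 000101000110101 → 100101000110101
Read data bits from positions 3,5,6,7,9,10,11,12,13,14,15: 00100110101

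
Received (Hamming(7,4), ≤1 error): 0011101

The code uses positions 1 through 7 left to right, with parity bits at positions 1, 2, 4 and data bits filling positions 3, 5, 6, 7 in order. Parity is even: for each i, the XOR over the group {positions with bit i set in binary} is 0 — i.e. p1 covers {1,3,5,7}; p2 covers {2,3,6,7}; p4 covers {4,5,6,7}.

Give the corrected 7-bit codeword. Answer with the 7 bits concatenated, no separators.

s1 (pos 1,3,5,7): 0⊕1⊕1⊕1 = 1
s2 (pos 2,3,6,7): 0⊕1⊕0⊕1 = 0
s4 (pos 4,5,6,7): 1⊕1⊕0⊕1 = 1
Syndrome s4…s1 = 101 → error at position 5.
Flip position 5: 0011101 → 0011001

0011001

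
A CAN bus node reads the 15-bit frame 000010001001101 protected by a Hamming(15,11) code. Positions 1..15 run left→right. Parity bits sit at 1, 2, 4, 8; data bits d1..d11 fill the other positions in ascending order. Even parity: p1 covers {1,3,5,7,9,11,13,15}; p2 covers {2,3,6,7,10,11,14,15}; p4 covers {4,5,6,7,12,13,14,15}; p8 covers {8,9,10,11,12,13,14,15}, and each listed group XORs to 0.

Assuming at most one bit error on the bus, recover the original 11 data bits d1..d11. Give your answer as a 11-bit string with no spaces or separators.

s1 (pos 1,3,5,7,9,11,13,15): 0⊕0⊕1⊕0⊕1⊕0⊕1⊕1 = 0
s2 (pos 2,3,6,7,10,11,14,15): 0⊕0⊕0⊕0⊕0⊕0⊕0⊕1 = 1
s4 (pos 4,5,6,7,12,13,14,15): 0⊕1⊕0⊕0⊕1⊕1⊕0⊕1 = 0
s8 (pos 8,9,10,11,12,13,14,15): 0⊕1⊕0⊕0⊕1⊕1⊕0⊕1 = 0
Syndrome s8…s1 = 0010 → error at position 2.
Flip position 2: 000010001001101 → 010010001001101
Read data bits from positions 3,5,6,7,9,10,11,12,13,14,15: 01001001101

01001001101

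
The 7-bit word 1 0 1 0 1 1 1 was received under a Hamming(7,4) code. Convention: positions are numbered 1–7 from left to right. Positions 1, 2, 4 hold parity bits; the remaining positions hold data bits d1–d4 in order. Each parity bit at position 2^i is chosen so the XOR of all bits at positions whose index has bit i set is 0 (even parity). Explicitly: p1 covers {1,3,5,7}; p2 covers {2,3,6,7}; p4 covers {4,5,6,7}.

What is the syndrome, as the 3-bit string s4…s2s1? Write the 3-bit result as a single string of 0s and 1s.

110

s1 (pos 1,3,5,7): 1⊕1⊕1⊕1 = 0
s2 (pos 2,3,6,7): 0⊕1⊕1⊕1 = 1
s4 (pos 4,5,6,7): 0⊕1⊕1⊕1 = 1
Syndrome s4…s1 = 110 → error at position 6.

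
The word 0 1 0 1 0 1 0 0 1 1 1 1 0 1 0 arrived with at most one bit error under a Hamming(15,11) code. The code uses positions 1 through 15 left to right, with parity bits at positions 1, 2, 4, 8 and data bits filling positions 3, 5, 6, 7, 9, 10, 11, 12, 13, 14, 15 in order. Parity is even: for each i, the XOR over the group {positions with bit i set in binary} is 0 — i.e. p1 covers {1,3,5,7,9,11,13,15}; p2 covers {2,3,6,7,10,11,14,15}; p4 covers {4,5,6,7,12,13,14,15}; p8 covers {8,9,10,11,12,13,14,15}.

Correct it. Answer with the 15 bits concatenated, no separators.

s1 (pos 1,3,5,7,9,11,13,15): 0⊕0⊕0⊕0⊕1⊕1⊕0⊕0 = 0
s2 (pos 2,3,6,7,10,11,14,15): 1⊕0⊕1⊕0⊕1⊕1⊕1⊕0 = 1
s4 (pos 4,5,6,7,12,13,14,15): 1⊕0⊕1⊕0⊕1⊕0⊕1⊕0 = 0
s8 (pos 8,9,10,11,12,13,14,15): 0⊕1⊕1⊕1⊕1⊕0⊕1⊕0 = 1
Syndrome s8…s1 = 1010 → error at position 10.
Flip position 10: 010101001111010 → 010101001011010

010101001011010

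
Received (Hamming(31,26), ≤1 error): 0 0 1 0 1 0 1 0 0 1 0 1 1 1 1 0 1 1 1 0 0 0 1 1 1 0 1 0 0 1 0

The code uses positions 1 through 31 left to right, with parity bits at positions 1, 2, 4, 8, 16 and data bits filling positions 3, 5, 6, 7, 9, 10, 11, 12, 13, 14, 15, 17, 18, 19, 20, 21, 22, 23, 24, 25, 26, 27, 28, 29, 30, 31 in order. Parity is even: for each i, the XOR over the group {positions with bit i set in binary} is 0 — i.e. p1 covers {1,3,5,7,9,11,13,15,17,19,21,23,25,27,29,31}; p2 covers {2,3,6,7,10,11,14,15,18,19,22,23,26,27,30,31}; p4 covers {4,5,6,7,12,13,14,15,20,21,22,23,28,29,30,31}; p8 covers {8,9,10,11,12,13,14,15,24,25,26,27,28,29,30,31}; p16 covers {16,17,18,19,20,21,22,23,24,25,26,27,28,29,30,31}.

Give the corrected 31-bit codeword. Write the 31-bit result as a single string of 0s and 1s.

0010101101011110111000111010010

s1 (pos 1,3,5,7,9,11,13,15,17,19,21,23,25,27,29,31): 0⊕1⊕1⊕1⊕0⊕0⊕1⊕1⊕1⊕1⊕0⊕1⊕1⊕1⊕0⊕0 = 0
s2 (pos 2,3,6,7,10,11,14,15,18,19,22,23,26,27,30,31): 0⊕1⊕0⊕1⊕1⊕0⊕1⊕1⊕1⊕1⊕0⊕1⊕0⊕1⊕1⊕0 = 0
s4 (pos 4,5,6,7,12,13,14,15,20,21,22,23,28,29,30,31): 0⊕1⊕0⊕1⊕1⊕1⊕1⊕1⊕0⊕0⊕0⊕1⊕0⊕0⊕1⊕0 = 0
s8 (pos 8,9,10,11,12,13,14,15,24,25,26,27,28,29,30,31): 0⊕0⊕1⊕0⊕1⊕1⊕1⊕1⊕1⊕1⊕0⊕1⊕0⊕0⊕1⊕0 = 1
s16 (pos 16,17,18,19,20,21,22,23,24,25,26,27,28,29,30,31): 0⊕1⊕1⊕1⊕0⊕0⊕0⊕1⊕1⊕1⊕0⊕1⊕0⊕0⊕1⊕0 = 0
Syndrome s16…s1 = 01000 → error at position 8.
Flip position 8: 0010101001011110111000111010010 → 0010101101011110111000111010010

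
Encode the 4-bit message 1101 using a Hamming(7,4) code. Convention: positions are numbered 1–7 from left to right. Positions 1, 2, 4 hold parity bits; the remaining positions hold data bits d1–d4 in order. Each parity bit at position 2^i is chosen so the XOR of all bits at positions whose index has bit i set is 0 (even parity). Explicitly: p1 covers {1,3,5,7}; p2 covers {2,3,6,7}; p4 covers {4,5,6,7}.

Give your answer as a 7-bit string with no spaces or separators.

1010101

Place data at non-parity positions: p1 p2 1 p4 1 0 1
p1 (pos 1,3,5,7): XOR of data positions = 1⊕1⊕1 = 1
p2 (pos 2,3,6,7): XOR of data positions = 1⊕0⊕1 = 0
p4 (pos 4,5,6,7): XOR of data positions = 1⊕0⊕1 = 0
Codeword: 1010101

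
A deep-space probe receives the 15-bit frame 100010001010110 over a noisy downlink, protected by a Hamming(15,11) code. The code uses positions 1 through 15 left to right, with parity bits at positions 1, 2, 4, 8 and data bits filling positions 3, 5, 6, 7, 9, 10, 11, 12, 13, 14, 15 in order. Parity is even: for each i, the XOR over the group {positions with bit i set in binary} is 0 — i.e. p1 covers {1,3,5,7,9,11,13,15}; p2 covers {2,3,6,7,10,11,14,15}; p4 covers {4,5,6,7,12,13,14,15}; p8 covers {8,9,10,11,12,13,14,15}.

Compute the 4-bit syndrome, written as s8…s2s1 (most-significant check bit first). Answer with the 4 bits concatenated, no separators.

s1 (pos 1,3,5,7,9,11,13,15): 1⊕0⊕1⊕0⊕1⊕1⊕1⊕0 = 1
s2 (pos 2,3,6,7,10,11,14,15): 0⊕0⊕0⊕0⊕0⊕1⊕1⊕0 = 0
s4 (pos 4,5,6,7,12,13,14,15): 0⊕1⊕0⊕0⊕0⊕1⊕1⊕0 = 1
s8 (pos 8,9,10,11,12,13,14,15): 0⊕1⊕0⊕1⊕0⊕1⊕1⊕0 = 0
Syndrome s8…s1 = 0101 → error at position 5.

0101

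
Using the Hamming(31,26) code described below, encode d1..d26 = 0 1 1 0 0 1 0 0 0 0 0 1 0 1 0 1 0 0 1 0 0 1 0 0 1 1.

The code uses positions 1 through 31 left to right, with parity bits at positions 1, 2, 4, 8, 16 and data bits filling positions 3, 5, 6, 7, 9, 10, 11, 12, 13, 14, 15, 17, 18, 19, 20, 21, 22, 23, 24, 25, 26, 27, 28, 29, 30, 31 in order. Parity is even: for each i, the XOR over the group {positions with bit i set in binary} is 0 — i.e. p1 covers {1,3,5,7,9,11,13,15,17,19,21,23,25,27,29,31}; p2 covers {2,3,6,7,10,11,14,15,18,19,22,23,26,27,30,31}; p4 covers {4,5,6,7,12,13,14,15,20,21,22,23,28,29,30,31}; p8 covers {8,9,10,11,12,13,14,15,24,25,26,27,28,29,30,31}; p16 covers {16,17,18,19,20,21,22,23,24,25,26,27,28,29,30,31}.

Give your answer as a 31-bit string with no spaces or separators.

Place data at non-parity positions: p1 p2 0 p4 1 1 0 p8 0 1 0 0 0 0 0 p16 1 0 1 0 1 0 0 1 0 0 1 0 0 1 1
p1 (pos 1,3,5,7,9,11,13,15,17,19,21,23,25,27,29,31): XOR of data positions = 0⊕1⊕0⊕0⊕0⊕0⊕0⊕1⊕1⊕1⊕0⊕0⊕1⊕0⊕1 = 0
p2 (pos 2,3,6,7,10,11,14,15,18,19,22,23,26,27,30,31): XOR of data positions = 0⊕1⊕0⊕1⊕0⊕0⊕0⊕0⊕1⊕0⊕0⊕0⊕1⊕1⊕1 = 0
p4 (pos 4,5,6,7,12,13,14,15,20,21,22,23,28,29,30,31): XOR of data positions = 1⊕1⊕0⊕0⊕0⊕0⊕0⊕0⊕1⊕0⊕0⊕0⊕0⊕1⊕1 = 1
p8 (pos 8,9,10,11,12,13,14,15,24,25,26,27,28,29,30,31): XOR of data positions = 0⊕1⊕0⊕0⊕0⊕0⊕0⊕1⊕0⊕0⊕1⊕0⊕0⊕1⊕1 = 1
p16 (pos 16,17,18,19,20,21,22,23,24,25,26,27,28,29,30,31): XOR of data positions = 1⊕0⊕1⊕0⊕1⊕0⊕0⊕1⊕0⊕0⊕1⊕0⊕0⊕1⊕1 = 1
Codeword: 0001110101000001101010010010011

0001110101000001101010010010011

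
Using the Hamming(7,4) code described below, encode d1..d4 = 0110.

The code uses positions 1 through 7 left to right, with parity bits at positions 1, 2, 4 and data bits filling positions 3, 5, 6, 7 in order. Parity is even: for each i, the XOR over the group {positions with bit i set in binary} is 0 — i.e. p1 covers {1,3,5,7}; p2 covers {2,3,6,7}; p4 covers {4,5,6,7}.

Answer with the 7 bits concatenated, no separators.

1100110

Place data at non-parity positions: p1 p2 0 p4 1 1 0
p1 (pos 1,3,5,7): XOR of data positions = 0⊕1⊕0 = 1
p2 (pos 2,3,6,7): XOR of data positions = 0⊕1⊕0 = 1
p4 (pos 4,5,6,7): XOR of data positions = 1⊕1⊕0 = 0
Codeword: 1100110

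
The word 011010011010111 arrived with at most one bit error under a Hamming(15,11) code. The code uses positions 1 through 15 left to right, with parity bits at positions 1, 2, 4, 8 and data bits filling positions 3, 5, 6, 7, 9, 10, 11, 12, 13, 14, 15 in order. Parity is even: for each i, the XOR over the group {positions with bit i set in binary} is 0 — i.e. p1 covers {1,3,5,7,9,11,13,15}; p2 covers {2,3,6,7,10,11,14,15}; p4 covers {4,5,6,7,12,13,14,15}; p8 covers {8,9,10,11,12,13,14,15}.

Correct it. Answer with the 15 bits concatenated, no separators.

001010011010111

s1 (pos 1,3,5,7,9,11,13,15): 0⊕1⊕1⊕0⊕1⊕1⊕1⊕1 = 0
s2 (pos 2,3,6,7,10,11,14,15): 1⊕1⊕0⊕0⊕0⊕1⊕1⊕1 = 1
s4 (pos 4,5,6,7,12,13,14,15): 0⊕1⊕0⊕0⊕0⊕1⊕1⊕1 = 0
s8 (pos 8,9,10,11,12,13,14,15): 1⊕1⊕0⊕1⊕0⊕1⊕1⊕1 = 0
Syndrome s8…s1 = 0010 → error at position 2.
Flip position 2: 011010011010111 → 001010011010111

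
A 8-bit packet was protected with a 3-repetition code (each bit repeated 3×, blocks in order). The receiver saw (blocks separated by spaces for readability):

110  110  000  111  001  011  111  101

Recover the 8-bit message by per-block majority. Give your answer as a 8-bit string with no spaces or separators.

11010111

Block 1 (110): 2 ones → 1
Block 2 (110): 2 ones → 1
Block 3 (000): 0 ones → 0
Block 4 (111): 3 ones → 1
Block 5 (001): 1 one → 0
Block 6 (011): 2 ones → 1
Block 7 (111): 3 ones → 1
Block 8 (101): 2 ones → 1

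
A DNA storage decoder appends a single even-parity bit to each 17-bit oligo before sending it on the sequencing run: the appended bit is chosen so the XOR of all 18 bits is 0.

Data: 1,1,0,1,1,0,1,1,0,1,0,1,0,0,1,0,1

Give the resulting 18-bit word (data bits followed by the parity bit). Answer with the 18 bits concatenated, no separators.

110110110101001010

XOR of the 17 data bits: 1⊕1⊕0⊕1⊕1⊕0⊕1⊕1⊕0⊕1⊕0⊕1⊕0⊕0⊕1⊕0⊕1 = 0
Parity bit = 0 (so all 18 bits XOR to 0).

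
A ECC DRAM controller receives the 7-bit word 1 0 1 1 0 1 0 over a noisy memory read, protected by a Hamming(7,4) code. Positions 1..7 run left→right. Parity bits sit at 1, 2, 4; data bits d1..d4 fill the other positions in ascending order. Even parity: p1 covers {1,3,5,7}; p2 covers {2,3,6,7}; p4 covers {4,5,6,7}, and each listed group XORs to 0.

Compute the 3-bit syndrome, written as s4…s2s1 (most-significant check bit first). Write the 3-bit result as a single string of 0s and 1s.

000

s1 (pos 1,3,5,7): 1⊕1⊕0⊕0 = 0
s2 (pos 2,3,6,7): 0⊕1⊕1⊕0 = 0
s4 (pos 4,5,6,7): 1⊕0⊕1⊕0 = 0
Syndrome s4…s1 = 000 → no error.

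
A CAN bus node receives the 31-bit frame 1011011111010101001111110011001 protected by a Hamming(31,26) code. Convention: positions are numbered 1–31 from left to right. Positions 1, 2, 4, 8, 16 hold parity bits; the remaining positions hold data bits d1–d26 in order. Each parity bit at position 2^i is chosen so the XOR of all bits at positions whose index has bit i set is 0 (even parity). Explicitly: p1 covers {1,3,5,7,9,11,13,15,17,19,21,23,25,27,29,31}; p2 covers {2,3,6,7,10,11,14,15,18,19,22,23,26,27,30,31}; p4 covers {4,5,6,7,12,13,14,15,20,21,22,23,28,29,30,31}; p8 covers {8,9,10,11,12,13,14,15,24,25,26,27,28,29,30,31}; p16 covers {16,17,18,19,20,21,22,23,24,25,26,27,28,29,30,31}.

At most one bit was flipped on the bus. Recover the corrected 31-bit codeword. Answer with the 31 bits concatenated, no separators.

s1 (pos 1,3,5,7,9,11,13,15,17,19,21,23,25,27,29,31): 1⊕1⊕0⊕1⊕1⊕0⊕0⊕0⊕0⊕1⊕1⊕1⊕0⊕1⊕0⊕1 = 1
s2 (pos 2,3,6,7,10,11,14,15,18,19,22,23,26,27,30,31): 0⊕1⊕1⊕1⊕1⊕0⊕1⊕0⊕0⊕1⊕1⊕1⊕0⊕1⊕0⊕1 = 0
s4 (pos 4,5,6,7,12,13,14,15,20,21,22,23,28,29,30,31): 1⊕0⊕1⊕1⊕1⊕0⊕1⊕0⊕1⊕1⊕1⊕1⊕1⊕0⊕0⊕1 = 1
s8 (pos 8,9,10,11,12,13,14,15,24,25,26,27,28,29,30,31): 1⊕1⊕1⊕0⊕1⊕0⊕1⊕0⊕1⊕0⊕0⊕1⊕1⊕0⊕0⊕1 = 1
s16 (pos 16,17,18,19,20,21,22,23,24,25,26,27,28,29,30,31): 1⊕0⊕0⊕1⊕1⊕1⊕1⊕1⊕1⊕0⊕0⊕1⊕1⊕0⊕0⊕1 = 0
Syndrome s16…s1 = 01101 → error at position 13.
Flip position 13: 1011011111010101001111110011001 → 1011011111011101001111110011001

1011011111011101001111110011001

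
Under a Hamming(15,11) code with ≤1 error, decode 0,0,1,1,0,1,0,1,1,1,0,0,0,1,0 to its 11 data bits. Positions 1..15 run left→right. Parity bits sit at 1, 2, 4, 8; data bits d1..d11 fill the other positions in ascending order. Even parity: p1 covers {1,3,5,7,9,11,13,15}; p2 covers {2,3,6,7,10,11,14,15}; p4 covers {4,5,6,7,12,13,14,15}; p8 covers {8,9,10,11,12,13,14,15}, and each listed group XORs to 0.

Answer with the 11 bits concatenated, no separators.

s1 (pos 1,3,5,7,9,11,13,15): 0⊕1⊕0⊕0⊕1⊕0⊕0⊕0 = 0
s2 (pos 2,3,6,7,10,11,14,15): 0⊕1⊕1⊕0⊕1⊕0⊕1⊕0 = 0
s4 (pos 4,5,6,7,12,13,14,15): 1⊕0⊕1⊕0⊕0⊕0⊕1⊕0 = 1
s8 (pos 8,9,10,11,12,13,14,15): 1⊕1⊕1⊕0⊕0⊕0⊕1⊕0 = 0
Syndrome s8…s1 = 0100 → error at position 4.
Flip position 4: 001101011100010 → 001001011100010
Read data bits from positions 3,5,6,7,9,10,11,12,13,14,15: 10101100010

10101100010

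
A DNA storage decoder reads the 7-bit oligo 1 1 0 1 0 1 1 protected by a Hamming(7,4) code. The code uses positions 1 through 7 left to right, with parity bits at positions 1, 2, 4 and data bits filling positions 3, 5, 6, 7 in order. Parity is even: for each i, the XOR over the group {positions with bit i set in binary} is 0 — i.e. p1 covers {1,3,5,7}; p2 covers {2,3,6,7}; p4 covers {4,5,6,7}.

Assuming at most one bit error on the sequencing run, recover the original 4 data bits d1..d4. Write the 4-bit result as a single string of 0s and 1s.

s1 (pos 1,3,5,7): 1⊕0⊕0⊕1 = 0
s2 (pos 2,3,6,7): 1⊕0⊕1⊕1 = 1
s4 (pos 4,5,6,7): 1⊕0⊕1⊕1 = 1
Syndrome s4…s1 = 110 → error at position 6.
Flip position 6: 1101011 → 1101001
Read data bits from positions 3,5,6,7: 0001

0001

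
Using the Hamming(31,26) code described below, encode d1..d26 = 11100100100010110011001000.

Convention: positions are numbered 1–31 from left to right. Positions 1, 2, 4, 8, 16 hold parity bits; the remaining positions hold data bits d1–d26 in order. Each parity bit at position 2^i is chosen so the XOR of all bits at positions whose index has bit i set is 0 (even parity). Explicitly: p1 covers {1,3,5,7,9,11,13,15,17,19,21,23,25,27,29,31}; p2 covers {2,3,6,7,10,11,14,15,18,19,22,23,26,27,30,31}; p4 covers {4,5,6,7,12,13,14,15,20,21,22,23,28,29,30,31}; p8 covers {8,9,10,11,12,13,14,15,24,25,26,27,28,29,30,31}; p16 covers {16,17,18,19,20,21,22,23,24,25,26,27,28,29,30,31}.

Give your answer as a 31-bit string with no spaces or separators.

Place data at non-parity positions: p1 p2 1 p4 1 1 0 p8 0 1 0 0 1 0 0 p16 0 1 0 1 1 0 0 1 1 0 0 1 0 0 0
p1 (pos 1,3,5,7,9,11,13,15,17,19,21,23,25,27,29,31): XOR of data positions = 1⊕1⊕0⊕0⊕0⊕1⊕0⊕0⊕0⊕1⊕0⊕1⊕0⊕0⊕0 = 1
p2 (pos 2,3,6,7,10,11,14,15,18,19,22,23,26,27,30,31): XOR of data positions = 1⊕1⊕0⊕1⊕0⊕0⊕0⊕1⊕0⊕0⊕0⊕0⊕0⊕0⊕0 = 0
p4 (pos 4,5,6,7,12,13,14,15,20,21,22,23,28,29,30,31): XOR of data positions = 1⊕1⊕0⊕0⊕1⊕0⊕0⊕1⊕1⊕0⊕0⊕1⊕0⊕0⊕0 = 0
p8 (pos 8,9,10,11,12,13,14,15,24,25,26,27,28,29,30,31): XOR of data positions = 0⊕1⊕0⊕0⊕1⊕0⊕0⊕1⊕1⊕0⊕0⊕1⊕0⊕0⊕0 = 1
p16 (pos 16,17,18,19,20,21,22,23,24,25,26,27,28,29,30,31): XOR of data positions = 0⊕1⊕0⊕1⊕1⊕0⊕0⊕1⊕1⊕0⊕0⊕1⊕0⊕0⊕0 = 0
Codeword: 1010110101001000010110011001000

1010110101001000010110011001000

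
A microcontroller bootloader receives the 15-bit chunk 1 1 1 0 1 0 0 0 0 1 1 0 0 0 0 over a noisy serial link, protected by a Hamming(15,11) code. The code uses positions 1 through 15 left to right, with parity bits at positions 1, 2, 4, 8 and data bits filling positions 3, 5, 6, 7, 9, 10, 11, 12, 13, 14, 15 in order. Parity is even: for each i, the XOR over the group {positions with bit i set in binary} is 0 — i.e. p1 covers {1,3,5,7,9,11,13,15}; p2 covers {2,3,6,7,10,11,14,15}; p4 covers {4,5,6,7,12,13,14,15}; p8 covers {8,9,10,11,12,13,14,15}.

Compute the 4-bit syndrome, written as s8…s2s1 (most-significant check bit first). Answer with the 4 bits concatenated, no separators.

0100

s1 (pos 1,3,5,7,9,11,13,15): 1⊕1⊕1⊕0⊕0⊕1⊕0⊕0 = 0
s2 (pos 2,3,6,7,10,11,14,15): 1⊕1⊕0⊕0⊕1⊕1⊕0⊕0 = 0
s4 (pos 4,5,6,7,12,13,14,15): 0⊕1⊕0⊕0⊕0⊕0⊕0⊕0 = 1
s8 (pos 8,9,10,11,12,13,14,15): 0⊕0⊕1⊕1⊕0⊕0⊕0⊕0 = 0
Syndrome s8…s1 = 0100 → error at position 4.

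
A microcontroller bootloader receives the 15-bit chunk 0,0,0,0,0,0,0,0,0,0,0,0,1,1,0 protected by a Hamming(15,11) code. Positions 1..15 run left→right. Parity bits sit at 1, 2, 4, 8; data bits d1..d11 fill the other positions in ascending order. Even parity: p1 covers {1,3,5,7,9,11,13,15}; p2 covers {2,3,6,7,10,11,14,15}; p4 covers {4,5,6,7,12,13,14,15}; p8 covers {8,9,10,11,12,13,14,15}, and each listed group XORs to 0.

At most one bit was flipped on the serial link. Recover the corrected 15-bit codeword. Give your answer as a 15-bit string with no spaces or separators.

s1 (pos 1,3,5,7,9,11,13,15): 0⊕0⊕0⊕0⊕0⊕0⊕1⊕0 = 1
s2 (pos 2,3,6,7,10,11,14,15): 0⊕0⊕0⊕0⊕0⊕0⊕1⊕0 = 1
s4 (pos 4,5,6,7,12,13,14,15): 0⊕0⊕0⊕0⊕0⊕1⊕1⊕0 = 0
s8 (pos 8,9,10,11,12,13,14,15): 0⊕0⊕0⊕0⊕0⊕1⊕1⊕0 = 0
Syndrome s8…s1 = 0011 → error at position 3.
Flip position 3: 000000000000110 → 001000000000110

001000000000110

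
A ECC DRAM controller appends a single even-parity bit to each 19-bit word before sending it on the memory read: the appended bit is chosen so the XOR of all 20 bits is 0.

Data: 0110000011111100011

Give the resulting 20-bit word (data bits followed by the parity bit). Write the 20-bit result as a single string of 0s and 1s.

01100000111111000110

XOR of the 19 data bits: 0⊕1⊕1⊕0⊕0⊕0⊕0⊕0⊕1⊕1⊕1⊕1⊕1⊕1⊕0⊕0⊕0⊕1⊕1 = 0
Parity bit = 0 (so all 20 bits XOR to 0).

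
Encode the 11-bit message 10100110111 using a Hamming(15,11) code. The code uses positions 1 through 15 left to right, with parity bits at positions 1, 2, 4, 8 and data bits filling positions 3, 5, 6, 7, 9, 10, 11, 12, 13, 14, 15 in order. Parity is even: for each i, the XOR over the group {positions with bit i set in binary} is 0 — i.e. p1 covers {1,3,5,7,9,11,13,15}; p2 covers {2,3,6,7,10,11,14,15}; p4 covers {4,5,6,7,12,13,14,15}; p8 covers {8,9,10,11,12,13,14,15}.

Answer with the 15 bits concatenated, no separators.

001001010110111

Place data at non-parity positions: p1 p2 1 p4 0 1 0 p8 0 1 1 0 1 1 1
p1 (pos 1,3,5,7,9,11,13,15): XOR of data positions = 1⊕0⊕0⊕0⊕1⊕1⊕1 = 0
p2 (pos 2,3,6,7,10,11,14,15): XOR of data positions = 1⊕1⊕0⊕1⊕1⊕1⊕1 = 0
p4 (pos 4,5,6,7,12,13,14,15): XOR of data positions = 0⊕1⊕0⊕0⊕1⊕1⊕1 = 0
p8 (pos 8,9,10,11,12,13,14,15): XOR of data positions = 0⊕1⊕1⊕0⊕1⊕1⊕1 = 1
Codeword: 001001010110111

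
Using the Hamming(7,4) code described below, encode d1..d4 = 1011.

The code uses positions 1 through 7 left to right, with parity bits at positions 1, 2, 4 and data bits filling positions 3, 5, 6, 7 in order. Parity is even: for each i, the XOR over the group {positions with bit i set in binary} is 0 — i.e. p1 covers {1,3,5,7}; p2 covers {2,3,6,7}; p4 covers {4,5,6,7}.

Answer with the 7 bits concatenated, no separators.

0110011

Place data at non-parity positions: p1 p2 1 p4 0 1 1
p1 (pos 1,3,5,7): XOR of data positions = 1⊕0⊕1 = 0
p2 (pos 2,3,6,7): XOR of data positions = 1⊕1⊕1 = 1
p4 (pos 4,5,6,7): XOR of data positions = 0⊕1⊕1 = 0
Codeword: 0110011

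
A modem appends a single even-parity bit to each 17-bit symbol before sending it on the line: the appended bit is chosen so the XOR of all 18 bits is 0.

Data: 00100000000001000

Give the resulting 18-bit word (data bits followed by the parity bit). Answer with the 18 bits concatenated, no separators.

XOR of the 17 data bits: 0⊕0⊕1⊕0⊕0⊕0⊕0⊕0⊕0⊕0⊕0⊕0⊕0⊕1⊕0⊕0⊕0 = 0
Parity bit = 0 (so all 18 bits XOR to 0).

001000000000010000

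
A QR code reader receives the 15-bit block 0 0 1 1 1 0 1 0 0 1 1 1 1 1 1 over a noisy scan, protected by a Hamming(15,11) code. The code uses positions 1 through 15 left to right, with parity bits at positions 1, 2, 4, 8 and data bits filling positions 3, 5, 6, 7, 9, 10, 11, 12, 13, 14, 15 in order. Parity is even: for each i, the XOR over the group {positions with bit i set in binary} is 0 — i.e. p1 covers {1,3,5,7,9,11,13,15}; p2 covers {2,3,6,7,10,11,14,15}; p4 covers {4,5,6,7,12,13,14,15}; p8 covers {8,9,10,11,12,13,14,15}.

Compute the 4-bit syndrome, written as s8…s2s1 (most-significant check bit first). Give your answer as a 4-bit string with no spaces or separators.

0100

s1 (pos 1,3,5,7,9,11,13,15): 0⊕1⊕1⊕1⊕0⊕1⊕1⊕1 = 0
s2 (pos 2,3,6,7,10,11,14,15): 0⊕1⊕0⊕1⊕1⊕1⊕1⊕1 = 0
s4 (pos 4,5,6,7,12,13,14,15): 1⊕1⊕0⊕1⊕1⊕1⊕1⊕1 = 1
s8 (pos 8,9,10,11,12,13,14,15): 0⊕0⊕1⊕1⊕1⊕1⊕1⊕1 = 0
Syndrome s8…s1 = 0100 → error at position 4.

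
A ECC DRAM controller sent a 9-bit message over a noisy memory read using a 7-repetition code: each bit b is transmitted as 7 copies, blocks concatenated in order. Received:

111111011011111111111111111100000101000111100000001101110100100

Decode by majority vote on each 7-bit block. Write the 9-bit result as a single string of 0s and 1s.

111101010

Block 1 (1111110): 6 ones → 1
Block 2 (1101111): 6 ones → 1
Block 3 (1111111): 7 ones → 1
Block 4 (1111111): 7 ones → 1
Block 5 (0000010): 1 one → 0
Block 6 (1000111): 4 ones → 1
Block 7 (1000000): 1 one → 0
Block 8 (0110111): 5 ones → 1
Block 9 (0100100): 2 ones → 0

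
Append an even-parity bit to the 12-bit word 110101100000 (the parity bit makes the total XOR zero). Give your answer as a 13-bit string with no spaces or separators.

1101011000001

XOR of the 12 data bits: 1⊕1⊕0⊕1⊕0⊕1⊕1⊕0⊕0⊕0⊕0⊕0 = 1
Parity bit = 1 (so all 13 bits XOR to 0).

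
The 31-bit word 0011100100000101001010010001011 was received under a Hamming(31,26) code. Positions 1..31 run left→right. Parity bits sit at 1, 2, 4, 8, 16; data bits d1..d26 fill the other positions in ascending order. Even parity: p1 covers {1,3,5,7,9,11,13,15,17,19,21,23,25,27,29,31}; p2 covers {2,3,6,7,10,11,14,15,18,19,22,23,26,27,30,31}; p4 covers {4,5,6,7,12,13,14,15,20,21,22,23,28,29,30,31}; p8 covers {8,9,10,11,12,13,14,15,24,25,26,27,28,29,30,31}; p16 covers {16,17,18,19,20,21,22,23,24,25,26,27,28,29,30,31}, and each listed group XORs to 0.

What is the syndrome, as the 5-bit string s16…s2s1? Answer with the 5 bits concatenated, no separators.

10111

s1 (pos 1,3,5,7,9,11,13,15,17,19,21,23,25,27,29,31): 0⊕1⊕1⊕0⊕0⊕0⊕0⊕0⊕0⊕1⊕1⊕0⊕0⊕0⊕0⊕1 = 1
s2 (pos 2,3,6,7,10,11,14,15,18,19,22,23,26,27,30,31): 0⊕1⊕0⊕0⊕0⊕0⊕1⊕0⊕0⊕1⊕0⊕0⊕0⊕0⊕1⊕1 = 1
s4 (pos 4,5,6,7,12,13,14,15,20,21,22,23,28,29,30,31): 1⊕1⊕0⊕0⊕0⊕0⊕1⊕0⊕0⊕1⊕0⊕0⊕1⊕0⊕1⊕1 = 1
s8 (pos 8,9,10,11,12,13,14,15,24,25,26,27,28,29,30,31): 1⊕0⊕0⊕0⊕0⊕0⊕1⊕0⊕1⊕0⊕0⊕0⊕1⊕0⊕1⊕1 = 0
s16 (pos 16,17,18,19,20,21,22,23,24,25,26,27,28,29,30,31): 1⊕0⊕0⊕1⊕0⊕1⊕0⊕0⊕1⊕0⊕0⊕0⊕1⊕0⊕1⊕1 = 1
Syndrome s16…s1 = 10111 → error at position 23.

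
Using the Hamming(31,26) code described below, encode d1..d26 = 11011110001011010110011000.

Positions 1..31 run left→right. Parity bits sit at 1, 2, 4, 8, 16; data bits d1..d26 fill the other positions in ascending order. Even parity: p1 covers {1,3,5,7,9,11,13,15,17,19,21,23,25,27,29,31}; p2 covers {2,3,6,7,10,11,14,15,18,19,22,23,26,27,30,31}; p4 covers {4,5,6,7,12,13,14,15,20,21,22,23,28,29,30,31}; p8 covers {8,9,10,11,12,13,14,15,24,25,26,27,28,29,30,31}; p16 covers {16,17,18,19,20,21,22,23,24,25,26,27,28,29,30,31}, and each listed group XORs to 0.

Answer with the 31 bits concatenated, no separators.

Place data at non-parity positions: p1 p2 1 p4 1 0 1 p8 1 1 1 0 0 0 1 p16 0 1 1 0 1 0 1 1 0 0 1 1 0 0 0
p1 (pos 1,3,5,7,9,11,13,15,17,19,21,23,25,27,29,31): XOR of data positions = 1⊕1⊕1⊕1⊕1⊕0⊕1⊕0⊕1⊕1⊕1⊕0⊕1⊕0⊕0 = 0
p2 (pos 2,3,6,7,10,11,14,15,18,19,22,23,26,27,30,31): XOR of data positions = 1⊕0⊕1⊕1⊕1⊕0⊕1⊕1⊕1⊕0⊕1⊕0⊕1⊕0⊕0 = 1
p4 (pos 4,5,6,7,12,13,14,15,20,21,22,23,28,29,30,31): XOR of data positions = 1⊕0⊕1⊕0⊕0⊕0⊕1⊕0⊕1⊕0⊕1⊕1⊕0⊕0⊕0 = 0
p8 (pos 8,9,10,11,12,13,14,15,24,25,26,27,28,29,30,31): XOR of data positions = 1⊕1⊕1⊕0⊕0⊕0⊕1⊕1⊕0⊕0⊕1⊕1⊕0⊕0⊕0 = 1
p16 (pos 16,17,18,19,20,21,22,23,24,25,26,27,28,29,30,31): XOR of data positions = 0⊕1⊕1⊕0⊕1⊕0⊕1⊕1⊕0⊕0⊕1⊕1⊕0⊕0⊕0 = 1
Codeword: 0110101111100011011010110011000

0110101111100011011010110011000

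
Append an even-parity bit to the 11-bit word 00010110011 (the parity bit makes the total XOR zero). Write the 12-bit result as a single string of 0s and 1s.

XOR of the 11 data bits: 0⊕0⊕0⊕1⊕0⊕1⊕1⊕0⊕0⊕1⊕1 = 1
Parity bit = 1 (so all 12 bits XOR to 0).

000101100111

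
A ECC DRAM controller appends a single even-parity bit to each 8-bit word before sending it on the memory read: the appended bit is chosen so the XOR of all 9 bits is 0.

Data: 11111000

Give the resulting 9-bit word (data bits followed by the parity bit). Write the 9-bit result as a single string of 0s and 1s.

XOR of the 8 data bits: 1⊕1⊕1⊕1⊕1⊕0⊕0⊕0 = 1
Parity bit = 1 (so all 9 bits XOR to 0).

111110001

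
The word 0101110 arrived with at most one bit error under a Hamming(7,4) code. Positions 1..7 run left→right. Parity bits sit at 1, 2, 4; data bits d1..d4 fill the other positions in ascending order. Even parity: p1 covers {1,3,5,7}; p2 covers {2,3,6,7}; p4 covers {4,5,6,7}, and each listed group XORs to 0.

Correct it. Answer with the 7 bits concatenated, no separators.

s1 (pos 1,3,5,7): 0⊕0⊕1⊕0 = 1
s2 (pos 2,3,6,7): 1⊕0⊕1⊕0 = 0
s4 (pos 4,5,6,7): 1⊕1⊕1⊕0 = 1
Syndrome s4…s1 = 101 → error at position 5.
Flip position 5: 0101110 → 0101010

0101010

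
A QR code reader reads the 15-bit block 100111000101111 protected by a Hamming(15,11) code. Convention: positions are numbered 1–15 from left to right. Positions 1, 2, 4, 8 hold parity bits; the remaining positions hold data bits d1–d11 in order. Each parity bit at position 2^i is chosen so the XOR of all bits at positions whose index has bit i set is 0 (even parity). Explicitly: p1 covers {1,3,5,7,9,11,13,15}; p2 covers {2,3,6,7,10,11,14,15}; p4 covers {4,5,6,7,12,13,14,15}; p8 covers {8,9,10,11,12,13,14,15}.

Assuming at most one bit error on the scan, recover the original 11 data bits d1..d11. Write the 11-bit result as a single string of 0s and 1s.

01100100111

s1 (pos 1,3,5,7,9,11,13,15): 1⊕0⊕1⊕0⊕0⊕0⊕1⊕1 = 0
s2 (pos 2,3,6,7,10,11,14,15): 0⊕0⊕1⊕0⊕1⊕0⊕1⊕1 = 0
s4 (pos 4,5,6,7,12,13,14,15): 1⊕1⊕1⊕0⊕1⊕1⊕1⊕1 = 1
s8 (pos 8,9,10,11,12,13,14,15): 0⊕0⊕1⊕0⊕1⊕1⊕1⊕1 = 1
Syndrome s8…s1 = 1100 → error at position 12.
Flip position 12: 100111000101111 → 100111000100111
Read data bits from positions 3,5,6,7,9,10,11,12,13,14,15: 01100100111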